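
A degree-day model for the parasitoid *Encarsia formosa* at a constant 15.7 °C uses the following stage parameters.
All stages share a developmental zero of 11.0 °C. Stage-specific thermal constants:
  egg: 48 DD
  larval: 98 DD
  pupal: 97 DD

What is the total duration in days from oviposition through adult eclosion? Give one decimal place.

51.7 days

Daily accumulation at 15.7 °C = 15.7 − 11.0 = 4.7 DD/day.
Total K = 48 + 98 + 97 = 243 DD.
Total duration = 243 / 4.7 = 51.702 ≈ 51.7 days.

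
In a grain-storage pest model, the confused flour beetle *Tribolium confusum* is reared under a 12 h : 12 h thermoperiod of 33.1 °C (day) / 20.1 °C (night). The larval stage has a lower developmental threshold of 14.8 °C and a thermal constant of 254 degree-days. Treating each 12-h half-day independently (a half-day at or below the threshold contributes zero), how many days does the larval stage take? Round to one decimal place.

21.5 days

Day half: max(0, 33.1 − 14.8) × 0.5 = 18.3 × 0.5 = 9.15 DD.
Night half: max(0, 20.1 − 14.8) × 0.5 = 5.3 × 0.5 = 2.65 DD.
Per 24 h: 11.80 DD/day.
Duration = 254 / 11.80 = 21.525 ≈ 21.5 days.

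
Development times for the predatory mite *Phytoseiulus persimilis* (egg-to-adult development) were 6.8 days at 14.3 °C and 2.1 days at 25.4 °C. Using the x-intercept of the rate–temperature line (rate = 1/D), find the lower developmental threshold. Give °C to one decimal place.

9.3 °C

Equal thermal constants: D₁(T₁ − T_b) = D₂(T₂ − T_b).
6.8·(14.3 − T_b) = 2.1·(25.4 − T_b)
T_b = (6.8·14.3 − 2.1·25.4) / (6.8 − 2.1) = 43.90 / 4.7 = 9.340 °C ≈ 9.3 °C.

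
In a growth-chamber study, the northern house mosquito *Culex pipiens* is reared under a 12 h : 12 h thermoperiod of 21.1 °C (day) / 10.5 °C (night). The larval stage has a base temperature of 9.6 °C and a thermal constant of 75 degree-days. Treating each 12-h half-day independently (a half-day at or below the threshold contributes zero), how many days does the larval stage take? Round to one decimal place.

Day half: max(0, 21.1 − 9.6) × 0.5 = 11.5 × 0.5 = 5.75 DD.
Night half: max(0, 10.5 − 9.6) × 0.5 = 0.9 × 0.5 = 0.45 DD.
Per 24 h: 6.20 DD/day.
Duration = 75 / 6.20 = 12.097 ≈ 12.1 days.

12.1 days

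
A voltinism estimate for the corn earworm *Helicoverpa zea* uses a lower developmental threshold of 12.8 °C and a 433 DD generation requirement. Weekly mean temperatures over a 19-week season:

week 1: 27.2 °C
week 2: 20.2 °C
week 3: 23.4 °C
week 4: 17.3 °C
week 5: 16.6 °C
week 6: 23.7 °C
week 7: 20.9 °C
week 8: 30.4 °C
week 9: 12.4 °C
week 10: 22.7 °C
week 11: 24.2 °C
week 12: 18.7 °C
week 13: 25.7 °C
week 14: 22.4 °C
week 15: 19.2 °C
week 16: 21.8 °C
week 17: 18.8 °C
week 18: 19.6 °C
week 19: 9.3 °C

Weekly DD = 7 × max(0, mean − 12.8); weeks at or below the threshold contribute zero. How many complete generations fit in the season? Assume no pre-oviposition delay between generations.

Weekly DD (7 × max(0, T̄ − 12.8)): 100.8, 51.8, 74.2, 31.5, 26.6, 76.3, 56.7, 123.2, 0.0, 69.3, 79.8, 41.3, 90.3, 67.2, 44.8, 63.0, 42.0, 47.6, 0.0.
Season total = 1086.4 DD.
Complete generations = ⌊1086.4 / 433⌋ = 2.

2 generations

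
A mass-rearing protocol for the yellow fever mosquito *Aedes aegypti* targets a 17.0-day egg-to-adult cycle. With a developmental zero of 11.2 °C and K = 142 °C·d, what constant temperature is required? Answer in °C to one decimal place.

19.6 °C

Required daily accumulation = 142 / 17.0 = 8.353 DD/day.
T = T_base + 8.353 = 11.2 + 8.353 = 19.553 ≈ 19.6 °C.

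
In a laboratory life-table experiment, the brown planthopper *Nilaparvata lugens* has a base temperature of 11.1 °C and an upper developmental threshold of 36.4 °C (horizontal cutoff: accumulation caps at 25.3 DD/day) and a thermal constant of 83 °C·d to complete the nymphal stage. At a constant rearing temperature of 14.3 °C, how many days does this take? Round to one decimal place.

Daily accumulation = 14.3 − 11.1 = 3.2 DD/day.
Duration = 83 / 3.2 = 25.937 ≈ 25.9 days.

25.9 days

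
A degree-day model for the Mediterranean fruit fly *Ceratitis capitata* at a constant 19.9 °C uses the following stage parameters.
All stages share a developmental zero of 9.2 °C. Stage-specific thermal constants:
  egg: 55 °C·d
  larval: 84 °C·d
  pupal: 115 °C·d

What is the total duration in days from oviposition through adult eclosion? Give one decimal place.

23.7 days

Daily accumulation at 19.9 °C = 19.9 − 9.2 = 10.7 DD/day.
Total K = 55 + 84 + 115 = 254 DD.
Total duration = 254 / 10.7 = 23.738 ≈ 23.7 days.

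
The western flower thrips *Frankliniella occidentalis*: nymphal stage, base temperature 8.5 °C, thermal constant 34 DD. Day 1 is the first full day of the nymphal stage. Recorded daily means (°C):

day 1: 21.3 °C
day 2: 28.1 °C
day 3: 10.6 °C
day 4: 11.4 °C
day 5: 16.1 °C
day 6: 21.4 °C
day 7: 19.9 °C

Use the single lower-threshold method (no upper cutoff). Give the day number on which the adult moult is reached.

Daily DD above 8.5 °C: 12.8, 19.6, 2.1, 2.9, 7.6, 12.9, 11.4.
Cumulative: 12.8, 32.4, 34.5, 37.4, 45.0, 57.9, 69.3.
The total first reaches 34 DD on day 3.

day 3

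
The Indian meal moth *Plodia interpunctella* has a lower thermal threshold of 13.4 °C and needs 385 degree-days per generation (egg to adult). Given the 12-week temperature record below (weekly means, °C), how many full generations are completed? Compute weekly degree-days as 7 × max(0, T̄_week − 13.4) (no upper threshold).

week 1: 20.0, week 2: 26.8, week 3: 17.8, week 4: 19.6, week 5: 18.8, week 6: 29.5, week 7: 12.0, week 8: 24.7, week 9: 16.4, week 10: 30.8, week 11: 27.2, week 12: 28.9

2 generations

Weekly DD (7 × max(0, T̄ − 13.4)): 46.2, 93.8, 30.8, 43.4, 37.8, 112.7, 0.0, 79.1, 21.0, 121.8, 96.6, 108.5.
Season total = 791.7 DD.
Complete generations = ⌊791.7 / 385⌋ = 2.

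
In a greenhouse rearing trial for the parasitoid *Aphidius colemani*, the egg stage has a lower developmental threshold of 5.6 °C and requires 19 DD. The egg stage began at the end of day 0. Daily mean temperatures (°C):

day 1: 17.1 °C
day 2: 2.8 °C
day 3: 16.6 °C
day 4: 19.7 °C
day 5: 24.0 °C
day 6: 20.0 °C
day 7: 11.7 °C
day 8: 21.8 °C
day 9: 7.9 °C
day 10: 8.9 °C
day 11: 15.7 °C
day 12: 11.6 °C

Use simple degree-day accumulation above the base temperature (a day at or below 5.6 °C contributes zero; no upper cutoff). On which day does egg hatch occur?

day 3

Daily DD above 5.6 °C: 11.5, 0.0, 11.0, 14.1, 18.4, 14.4, 6.1, 16.2, 2.3, 3.3, 10.1, 6.0.
Cumulative: 11.5, 11.5, 22.5, 36.6, 55.0, 69.4, 75.5, 91.7, 94.0, 97.3, 107.4, 113.4.
The total first reaches 19 DD on day 3.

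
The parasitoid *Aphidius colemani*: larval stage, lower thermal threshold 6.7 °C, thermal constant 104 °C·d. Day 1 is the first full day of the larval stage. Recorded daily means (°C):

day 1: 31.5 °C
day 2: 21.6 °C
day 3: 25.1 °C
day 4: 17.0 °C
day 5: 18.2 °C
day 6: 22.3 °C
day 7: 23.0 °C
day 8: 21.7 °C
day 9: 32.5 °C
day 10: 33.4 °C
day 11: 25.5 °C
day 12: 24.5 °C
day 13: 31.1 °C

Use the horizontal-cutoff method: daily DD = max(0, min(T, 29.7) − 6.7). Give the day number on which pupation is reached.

Daily DD above 6.7 °C (capped at 23.0): 23.0, 14.9, 18.4, 10.3, 11.5, 15.6, 16.3, 15.0, 23.0, 23.0, 18.8, 17.8, 23.0.
Cumulative: 23.0, 37.9, 56.3, 66.6, 78.1, 93.7, 110.0, 125.0, 148.0, 171.0, 189.8, 207.6, 230.6.
The total first reaches 104 DD on day 7.

day 7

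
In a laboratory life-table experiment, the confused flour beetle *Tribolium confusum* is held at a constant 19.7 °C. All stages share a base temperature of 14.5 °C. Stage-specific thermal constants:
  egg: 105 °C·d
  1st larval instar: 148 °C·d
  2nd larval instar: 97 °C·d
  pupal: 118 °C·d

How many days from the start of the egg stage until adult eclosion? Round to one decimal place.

90.0 days

Daily accumulation at 19.7 °C = 19.7 − 14.5 = 5.2 DD/day.
Total K = 105 + 148 + 97 + 118 = 468 DD.
Total duration = 468 / 5.2 = 90.000 ≈ 90.0 days.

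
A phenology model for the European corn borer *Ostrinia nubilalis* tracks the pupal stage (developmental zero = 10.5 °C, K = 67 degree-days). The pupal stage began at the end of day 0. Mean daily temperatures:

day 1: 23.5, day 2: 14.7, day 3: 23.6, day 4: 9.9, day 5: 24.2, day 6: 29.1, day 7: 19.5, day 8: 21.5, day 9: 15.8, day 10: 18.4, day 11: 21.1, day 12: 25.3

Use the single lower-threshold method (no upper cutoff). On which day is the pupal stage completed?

day 7

Daily DD above 10.5 °C: 13.0, 4.2, 13.1, 0.0, 13.7, 18.6, 9.0, 11.0, 5.3, 7.9, 10.6, 14.8.
Cumulative: 13.0, 17.2, 30.3, 30.3, 44.0, 62.6, 71.6, 82.6, 87.9, 95.8, 106.4, 121.2.
The total first reaches 67 DD on day 7.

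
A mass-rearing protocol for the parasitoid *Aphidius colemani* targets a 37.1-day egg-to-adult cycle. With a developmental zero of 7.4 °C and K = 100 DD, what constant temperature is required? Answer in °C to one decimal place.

10.1 °C

Required daily accumulation = 100 / 37.1 = 2.695 DD/day.
T = T_base + 2.695 = 7.4 + 2.695 = 10.095 ≈ 10.1 °C.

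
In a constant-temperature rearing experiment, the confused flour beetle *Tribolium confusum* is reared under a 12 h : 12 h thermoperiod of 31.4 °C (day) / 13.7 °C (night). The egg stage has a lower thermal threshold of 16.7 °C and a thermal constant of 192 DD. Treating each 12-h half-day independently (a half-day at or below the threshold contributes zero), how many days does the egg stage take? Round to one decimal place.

26.1 days

Day half: max(0, 31.4 − 16.7) × 0.5 = 14.7 × 0.5 = 7.35 DD.
Night half: max(0, 13.7 − 16.7) × 0.5 = 0.0 × 0.5 = 0.00 DD.
Per 24 h: 7.35 DD/day.
Duration = 192 / 7.35 = 26.122 ≈ 26.1 days.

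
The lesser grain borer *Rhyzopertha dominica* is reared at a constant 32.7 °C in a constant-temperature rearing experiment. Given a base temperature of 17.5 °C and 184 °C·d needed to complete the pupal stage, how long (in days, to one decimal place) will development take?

Daily accumulation = 32.7 − 17.5 = 15.2 DD/day.
Duration = 184 / 15.2 = 12.105 ≈ 12.1 days.

12.1 days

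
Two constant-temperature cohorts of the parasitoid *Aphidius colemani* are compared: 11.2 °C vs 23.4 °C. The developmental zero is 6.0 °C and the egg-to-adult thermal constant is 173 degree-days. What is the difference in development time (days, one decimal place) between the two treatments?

23.3 days

At 11.2 °C: 173 / (11.2 − 6.0) = 173 / 5.2 = 33.269 d.
At 23.4 °C: 173 / (23.4 − 6.0) = 173 / 17.4 = 9.943 d.
Difference = |33.269 − 9.943| = 23.327 ≈ 23.3 days.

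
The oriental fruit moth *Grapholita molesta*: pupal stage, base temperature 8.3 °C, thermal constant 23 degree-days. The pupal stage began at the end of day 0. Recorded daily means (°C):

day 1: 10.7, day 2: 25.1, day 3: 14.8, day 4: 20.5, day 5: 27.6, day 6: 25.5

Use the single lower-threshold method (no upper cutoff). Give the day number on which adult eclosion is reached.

Daily DD above 8.3 °C: 2.4, 16.8, 6.5, 12.2, 19.3, 17.2.
Cumulative: 2.4, 19.2, 25.7, 37.9, 57.2, 74.4.
The total first reaches 23 DD on day 3.

day 3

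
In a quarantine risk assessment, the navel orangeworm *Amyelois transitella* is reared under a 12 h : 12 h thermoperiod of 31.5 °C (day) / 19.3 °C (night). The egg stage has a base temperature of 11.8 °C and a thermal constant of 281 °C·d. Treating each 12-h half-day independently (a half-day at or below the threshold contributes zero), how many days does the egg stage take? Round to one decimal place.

20.7 days

Day half: max(0, 31.5 − 11.8) × 0.5 = 19.7 × 0.5 = 9.85 DD.
Night half: max(0, 19.3 − 11.8) × 0.5 = 7.5 × 0.5 = 3.75 DD.
Per 24 h: 13.60 DD/day.
Duration = 281 / 13.60 = 20.662 ≈ 20.7 days.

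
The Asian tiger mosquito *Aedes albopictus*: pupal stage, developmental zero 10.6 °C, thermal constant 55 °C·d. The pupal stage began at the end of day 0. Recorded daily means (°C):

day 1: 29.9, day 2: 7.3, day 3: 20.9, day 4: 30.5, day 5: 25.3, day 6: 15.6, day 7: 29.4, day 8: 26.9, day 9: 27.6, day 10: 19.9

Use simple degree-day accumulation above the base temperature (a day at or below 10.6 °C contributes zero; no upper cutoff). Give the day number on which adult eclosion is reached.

Daily DD above 10.6 °C: 19.3, 0.0, 10.3, 19.9, 14.7, 5.0, 18.8, 16.3, 17.0, 9.3.
Cumulative: 19.3, 19.3, 29.6, 49.5, 64.2, 69.2, 88.0, 104.3, 121.3, 130.6.
The total first reaches 55 DD on day 5.

day 5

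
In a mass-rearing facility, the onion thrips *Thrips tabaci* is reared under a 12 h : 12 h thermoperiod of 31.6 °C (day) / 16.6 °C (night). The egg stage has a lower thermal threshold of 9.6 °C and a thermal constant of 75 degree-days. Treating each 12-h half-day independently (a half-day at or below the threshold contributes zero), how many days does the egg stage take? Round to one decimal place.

Day half: max(0, 31.6 − 9.6) × 0.5 = 22.0 × 0.5 = 11.00 DD.
Night half: max(0, 16.6 − 9.6) × 0.5 = 7.0 × 0.5 = 3.50 DD.
Per 24 h: 14.50 DD/day.
Duration = 75 / 14.50 = 5.172 ≈ 5.2 days.

5.2 days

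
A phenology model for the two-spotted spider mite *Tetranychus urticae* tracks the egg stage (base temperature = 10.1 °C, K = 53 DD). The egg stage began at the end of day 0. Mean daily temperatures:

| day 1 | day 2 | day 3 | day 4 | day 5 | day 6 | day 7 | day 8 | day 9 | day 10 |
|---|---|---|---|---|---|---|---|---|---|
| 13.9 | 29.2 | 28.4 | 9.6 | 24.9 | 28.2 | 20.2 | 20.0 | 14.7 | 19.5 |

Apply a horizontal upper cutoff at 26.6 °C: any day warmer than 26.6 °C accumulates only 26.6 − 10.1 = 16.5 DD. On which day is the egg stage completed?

Daily DD above 10.1 °C (capped at 16.5): 3.8, 16.5, 16.5, 0.0, 14.8, 16.5, 10.1, 9.9, 4.6, 9.4.
Cumulative: 3.8, 20.3, 36.8, 36.8, 51.6, 68.1, 78.2, 88.1, 92.7, 102.1.
The total first reaches 53 DD on day 6.

day 6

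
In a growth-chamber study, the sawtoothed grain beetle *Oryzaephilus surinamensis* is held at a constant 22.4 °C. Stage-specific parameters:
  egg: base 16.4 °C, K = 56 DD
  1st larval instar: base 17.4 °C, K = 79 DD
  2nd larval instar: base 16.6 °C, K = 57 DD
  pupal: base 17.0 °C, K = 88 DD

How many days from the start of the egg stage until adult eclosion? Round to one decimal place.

egg: 56 / (22.4 − 16.4) = 56 / 6.0 = 9.333 d.
1st larval instar: 79 / (22.4 − 17.4) = 79 / 5.0 = 15.800 d.
2nd larval instar: 57 / (22.4 − 16.6) = 57 / 5.8 = 9.828 d.
pupal: 88 / (22.4 − 17.0) = 88 / 5.4 = 16.296 d.
Sum = 51.257 ≈ 51.3 days.

51.3 days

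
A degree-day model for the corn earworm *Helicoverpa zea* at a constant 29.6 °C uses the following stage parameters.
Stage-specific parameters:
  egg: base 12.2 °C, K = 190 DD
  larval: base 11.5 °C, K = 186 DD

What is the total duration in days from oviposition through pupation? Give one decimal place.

egg: 190 / (29.6 − 12.2) = 190 / 17.4 = 10.920 d.
larval: 186 / (29.6 − 11.5) = 186 / 18.1 = 10.276 d.
Sum = 21.196 ≈ 21.2 days.

21.2 days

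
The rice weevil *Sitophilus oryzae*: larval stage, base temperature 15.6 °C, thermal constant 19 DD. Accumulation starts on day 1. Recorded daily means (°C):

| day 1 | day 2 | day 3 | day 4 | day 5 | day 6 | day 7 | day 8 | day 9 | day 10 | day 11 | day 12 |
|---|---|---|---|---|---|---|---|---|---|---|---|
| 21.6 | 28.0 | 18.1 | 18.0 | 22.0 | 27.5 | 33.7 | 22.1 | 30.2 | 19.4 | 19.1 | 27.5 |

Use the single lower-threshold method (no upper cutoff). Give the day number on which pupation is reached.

Daily DD above 15.6 °C: 6.0, 12.4, 2.5, 2.4, 6.4, 11.9, 18.1, 6.5, 14.6, 3.8, 3.5, 11.9.
Cumulative: 6.0, 18.4, 20.9, 23.3, 29.7, 41.6, 59.7, 66.2, 80.8, 84.6, 88.1, 100.0.
The total first reaches 19 DD on day 3.

day 3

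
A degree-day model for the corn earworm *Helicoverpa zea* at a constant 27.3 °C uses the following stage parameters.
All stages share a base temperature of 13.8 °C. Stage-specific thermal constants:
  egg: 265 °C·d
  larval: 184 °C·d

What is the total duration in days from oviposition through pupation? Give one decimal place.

Daily accumulation at 27.3 °C = 27.3 − 13.8 = 13.5 DD/day.
Total K = 265 + 184 = 449 DD.
Total duration = 449 / 13.5 = 33.259 ≈ 33.3 days.

33.3 days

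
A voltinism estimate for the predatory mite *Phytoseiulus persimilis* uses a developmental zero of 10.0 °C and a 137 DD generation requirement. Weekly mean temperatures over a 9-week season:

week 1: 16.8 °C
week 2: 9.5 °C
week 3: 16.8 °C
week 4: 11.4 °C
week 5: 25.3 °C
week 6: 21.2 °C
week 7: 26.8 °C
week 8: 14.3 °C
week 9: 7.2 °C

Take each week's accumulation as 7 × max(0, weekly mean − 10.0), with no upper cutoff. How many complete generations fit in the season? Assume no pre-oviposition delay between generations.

3 generations

Weekly DD (7 × max(0, T̄ − 10.0)): 47.6, 0.0, 47.6, 9.8, 107.1, 78.4, 117.6, 30.1, 0.0.
Season total = 438.2 DD.
Complete generations = ⌊438.2 / 137⌋ = 3.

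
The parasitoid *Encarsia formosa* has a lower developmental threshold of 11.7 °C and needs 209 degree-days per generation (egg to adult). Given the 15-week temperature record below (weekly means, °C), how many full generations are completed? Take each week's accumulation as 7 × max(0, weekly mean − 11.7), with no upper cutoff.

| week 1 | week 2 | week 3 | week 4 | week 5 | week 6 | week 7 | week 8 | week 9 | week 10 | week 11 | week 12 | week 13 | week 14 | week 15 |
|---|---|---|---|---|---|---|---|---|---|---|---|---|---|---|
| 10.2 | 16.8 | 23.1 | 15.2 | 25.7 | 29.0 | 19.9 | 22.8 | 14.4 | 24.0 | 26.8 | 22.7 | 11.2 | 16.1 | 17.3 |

Weekly DD (7 × max(0, T̄ − 11.7)): 0.0, 35.7, 79.8, 24.5, 98.0, 121.1, 57.4, 77.7, 18.9, 86.1, 105.7, 77.0, 0.0, 30.8, 39.2.
Season total = 851.9 DD.
Complete generations = ⌊851.9 / 209⌋ = 4.

4 generations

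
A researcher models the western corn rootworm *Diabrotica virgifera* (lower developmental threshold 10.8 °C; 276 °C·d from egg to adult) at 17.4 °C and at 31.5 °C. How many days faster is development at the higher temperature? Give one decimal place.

28.5 days

At 17.4 °C: 276 / (17.4 − 10.8) = 276 / 6.6 = 41.818 d.
At 31.5 °C: 276 / (31.5 − 10.8) = 276 / 20.7 = 13.333 d.
Difference = |41.818 − 13.333| = 28.485 ≈ 28.5 days.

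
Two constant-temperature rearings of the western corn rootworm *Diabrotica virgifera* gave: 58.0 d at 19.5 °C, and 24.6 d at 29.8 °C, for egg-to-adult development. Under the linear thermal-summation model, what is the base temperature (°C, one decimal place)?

Under the model K = D·(T − T_b), so D₁·(T₁ − T_b) = D₂·(T₂ − T_b).
58.0·(19.5 − T_b) = 24.6·(29.8 − T_b)
T_b = (58.0·19.5 − 24.6·29.8) / (58.0 − 24.6) = 397.92 / 33.4 = 11.914 °C ≈ 11.9 °C.

11.9 °C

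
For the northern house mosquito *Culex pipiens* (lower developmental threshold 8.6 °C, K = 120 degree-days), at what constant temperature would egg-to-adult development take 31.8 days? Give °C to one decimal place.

12.4 °C

Required daily accumulation = 120 / 31.8 = 3.774 DD/day.
T = T_base + 3.774 = 8.6 + 3.774 = 12.374 ≈ 12.4 °C.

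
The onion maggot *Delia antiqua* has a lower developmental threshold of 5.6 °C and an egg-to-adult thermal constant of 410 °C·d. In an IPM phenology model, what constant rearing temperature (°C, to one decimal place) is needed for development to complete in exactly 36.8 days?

16.7 °C

Required daily accumulation = 410 / 36.8 = 11.141 DD/day.
T = T_base + 11.141 = 5.6 + 11.141 = 16.741 ≈ 16.7 °C.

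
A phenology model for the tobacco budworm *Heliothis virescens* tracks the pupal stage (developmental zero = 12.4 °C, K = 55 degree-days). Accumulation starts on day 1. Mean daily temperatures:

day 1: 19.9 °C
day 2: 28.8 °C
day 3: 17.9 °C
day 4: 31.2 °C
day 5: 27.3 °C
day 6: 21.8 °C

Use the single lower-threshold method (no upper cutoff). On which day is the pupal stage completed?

Daily DD above 12.4 °C: 7.5, 16.4, 5.5, 18.8, 14.9, 9.4.
Cumulative: 7.5, 23.9, 29.4, 48.2, 63.1, 72.5.
The total first reaches 55 DD on day 5.

day 5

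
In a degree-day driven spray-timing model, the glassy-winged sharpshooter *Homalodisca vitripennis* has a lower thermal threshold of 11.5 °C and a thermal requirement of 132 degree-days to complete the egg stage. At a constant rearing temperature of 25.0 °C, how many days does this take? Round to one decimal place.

9.8 days

Daily accumulation = 25.0 − 11.5 = 13.5 DD/day.
Duration = 132 / 13.5 = 9.778 ≈ 9.8 days.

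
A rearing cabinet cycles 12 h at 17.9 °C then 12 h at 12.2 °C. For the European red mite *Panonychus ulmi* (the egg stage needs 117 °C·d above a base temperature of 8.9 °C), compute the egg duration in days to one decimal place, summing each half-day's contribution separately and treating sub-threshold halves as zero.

Day half: max(0, 17.9 − 8.9) × 0.5 = 9.0 × 0.5 = 4.50 DD.
Night half: max(0, 12.2 − 8.9) × 0.5 = 3.3 × 0.5 = 1.65 DD.
Per 24 h: 6.15 DD/day.
Duration = 117 / 6.15 = 19.024 ≈ 19.0 days.

19.0 days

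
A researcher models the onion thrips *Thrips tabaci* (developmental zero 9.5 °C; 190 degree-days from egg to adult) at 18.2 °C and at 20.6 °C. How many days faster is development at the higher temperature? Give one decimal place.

4.7 days

At 18.2 °C: 190 / (18.2 − 9.5) = 190 / 8.7 = 21.839 d.
At 20.6 °C: 190 / (20.6 − 9.5) = 190 / 11.1 = 17.117 d.
Difference = |21.839 − 17.117| = 4.722 ≈ 4.7 days.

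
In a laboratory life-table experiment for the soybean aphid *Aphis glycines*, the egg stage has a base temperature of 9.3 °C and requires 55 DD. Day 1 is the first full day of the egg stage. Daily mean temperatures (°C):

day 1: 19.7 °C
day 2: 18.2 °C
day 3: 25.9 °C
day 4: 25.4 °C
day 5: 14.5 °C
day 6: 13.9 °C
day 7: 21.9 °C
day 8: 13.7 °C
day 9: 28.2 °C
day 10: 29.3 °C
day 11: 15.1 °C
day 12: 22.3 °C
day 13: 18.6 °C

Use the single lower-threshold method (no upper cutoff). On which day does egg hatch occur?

Daily DD above 9.3 °C: 10.4, 8.9, 16.6, 16.1, 5.2, 4.6, 12.6, 4.4, 18.9, 20.0, 5.8, 13.0, 9.3.
Cumulative: 10.4, 19.3, 35.9, 52.0, 57.2, 61.8, 74.4, 78.8, 97.7, 117.7, 123.5, 136.5, 145.8.
The total first reaches 55 DD on day 5.

day 5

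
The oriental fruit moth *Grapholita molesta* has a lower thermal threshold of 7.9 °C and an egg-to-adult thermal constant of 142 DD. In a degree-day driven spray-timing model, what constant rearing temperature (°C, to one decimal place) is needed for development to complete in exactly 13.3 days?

18.6 °C

Required daily accumulation = 142 / 13.3 = 10.677 DD/day.
T = T_base + 10.677 = 7.9 + 10.677 = 18.577 ≈ 18.6 °C.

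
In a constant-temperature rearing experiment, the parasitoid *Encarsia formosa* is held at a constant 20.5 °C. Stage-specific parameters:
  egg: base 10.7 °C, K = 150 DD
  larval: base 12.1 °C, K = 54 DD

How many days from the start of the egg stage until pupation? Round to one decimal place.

21.7 days

egg: 150 / (20.5 − 10.7) = 150 / 9.8 = 15.306 d.
larval: 54 / (20.5 − 12.1) = 54 / 8.4 = 6.429 d.
Sum = 21.735 ≈ 21.7 days.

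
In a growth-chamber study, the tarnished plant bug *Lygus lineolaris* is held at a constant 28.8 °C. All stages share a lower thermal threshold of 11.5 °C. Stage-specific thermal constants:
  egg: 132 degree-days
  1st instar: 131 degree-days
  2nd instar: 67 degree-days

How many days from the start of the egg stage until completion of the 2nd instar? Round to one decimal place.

19.1 days

Daily accumulation at 28.8 °C = 28.8 − 11.5 = 17.3 DD/day.
Total K = 132 + 131 + 67 = 330 DD.
Total duration = 330 / 17.3 = 19.075 ≈ 19.1 days.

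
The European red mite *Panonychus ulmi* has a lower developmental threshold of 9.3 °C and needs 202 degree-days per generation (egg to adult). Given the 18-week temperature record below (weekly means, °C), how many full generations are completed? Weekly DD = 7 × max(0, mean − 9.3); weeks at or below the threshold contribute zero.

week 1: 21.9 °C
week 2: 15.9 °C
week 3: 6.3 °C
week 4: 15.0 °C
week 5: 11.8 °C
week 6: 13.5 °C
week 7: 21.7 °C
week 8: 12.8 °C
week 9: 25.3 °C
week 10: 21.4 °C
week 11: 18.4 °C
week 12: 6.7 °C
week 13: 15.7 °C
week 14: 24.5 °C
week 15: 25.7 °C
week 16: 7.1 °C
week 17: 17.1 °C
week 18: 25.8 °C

Weekly DD (7 × max(0, T̄ − 9.3)): 88.2, 46.2, 0.0, 39.9, 17.5, 29.4, 86.8, 24.5, 112.0, 84.7, 63.7, 0.0, 44.8, 106.4, 114.8, 0.0, 54.6, 115.5.
Season total = 1029.0 DD.
Complete generations = ⌊1029.0 / 202⌋ = 5.

5 generations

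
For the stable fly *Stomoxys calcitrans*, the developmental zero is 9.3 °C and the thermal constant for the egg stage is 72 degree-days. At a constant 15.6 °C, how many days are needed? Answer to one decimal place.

11.4 days

Daily accumulation = 15.6 − 9.3 = 6.3 DD/day.
Duration = 72 / 6.3 = 11.429 ≈ 11.4 days.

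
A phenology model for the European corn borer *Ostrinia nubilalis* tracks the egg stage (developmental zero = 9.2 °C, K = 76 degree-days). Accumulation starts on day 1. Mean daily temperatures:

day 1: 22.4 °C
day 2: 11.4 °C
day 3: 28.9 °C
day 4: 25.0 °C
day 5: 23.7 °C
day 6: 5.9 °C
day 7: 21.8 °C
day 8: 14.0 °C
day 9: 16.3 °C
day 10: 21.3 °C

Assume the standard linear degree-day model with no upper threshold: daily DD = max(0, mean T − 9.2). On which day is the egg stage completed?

Daily DD above 9.2 °C: 13.2, 2.2, 19.7, 15.8, 14.5, 0.0, 12.6, 4.8, 7.1, 12.1.
Cumulative: 13.2, 15.4, 35.1, 50.9, 65.4, 65.4, 78.0, 82.8, 89.9, 102.0.
The total first reaches 76 DD on day 7.

day 7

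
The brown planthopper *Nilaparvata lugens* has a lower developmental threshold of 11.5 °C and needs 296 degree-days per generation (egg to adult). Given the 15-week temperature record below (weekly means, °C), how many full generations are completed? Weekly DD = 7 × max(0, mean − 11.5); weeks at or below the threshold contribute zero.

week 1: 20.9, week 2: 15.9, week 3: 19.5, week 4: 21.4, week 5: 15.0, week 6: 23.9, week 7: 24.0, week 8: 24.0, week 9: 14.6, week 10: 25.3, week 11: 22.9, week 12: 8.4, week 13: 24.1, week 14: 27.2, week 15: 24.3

3 generations

Weekly DD (7 × max(0, T̄ − 11.5)): 65.8, 30.8, 56.0, 69.3, 24.5, 86.8, 87.5, 87.5, 21.7, 96.6, 79.8, 0.0, 88.2, 109.9, 89.6.
Season total = 994.0 DD.
Complete generations = ⌊994.0 / 296⌋ = 3.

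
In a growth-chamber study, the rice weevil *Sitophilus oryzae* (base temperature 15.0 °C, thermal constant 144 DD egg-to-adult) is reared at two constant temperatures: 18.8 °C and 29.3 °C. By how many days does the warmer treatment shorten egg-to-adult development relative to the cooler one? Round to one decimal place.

At 18.8 °C: 144 / (18.8 − 15.0) = 144 / 3.8 = 37.895 d.
At 29.3 °C: 144 / (29.3 − 15.0) = 144 / 14.3 = 10.070 d.
Difference = |37.895 − 10.070| = 27.825 ≈ 27.8 days.

27.8 days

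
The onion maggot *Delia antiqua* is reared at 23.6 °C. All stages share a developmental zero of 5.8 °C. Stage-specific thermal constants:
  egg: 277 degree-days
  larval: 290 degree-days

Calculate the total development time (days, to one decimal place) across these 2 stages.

31.9 days

Daily accumulation at 23.6 °C = 23.6 − 5.8 = 17.8 DD/day.
Total K = 277 + 290 = 567 DD.
Total duration = 567 / 17.8 = 31.854 ≈ 31.9 days.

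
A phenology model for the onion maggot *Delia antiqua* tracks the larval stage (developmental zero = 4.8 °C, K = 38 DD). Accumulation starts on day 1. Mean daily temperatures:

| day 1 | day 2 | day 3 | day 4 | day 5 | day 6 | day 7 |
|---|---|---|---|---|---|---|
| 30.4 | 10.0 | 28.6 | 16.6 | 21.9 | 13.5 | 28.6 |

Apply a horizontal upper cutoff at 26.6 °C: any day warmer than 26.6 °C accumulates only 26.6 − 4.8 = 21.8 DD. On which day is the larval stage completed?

day 3

Daily DD above 4.8 °C (capped at 21.8): 21.8, 5.2, 21.8, 11.8, 17.1, 8.7, 21.8.
Cumulative: 21.8, 27.0, 48.8, 60.6, 77.7, 86.4, 108.2.
The total first reaches 38 DD on day 3.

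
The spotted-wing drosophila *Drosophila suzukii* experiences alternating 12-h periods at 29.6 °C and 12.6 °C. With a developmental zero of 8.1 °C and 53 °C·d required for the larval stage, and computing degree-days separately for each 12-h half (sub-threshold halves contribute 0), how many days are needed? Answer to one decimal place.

4.1 days

Day half: max(0, 29.6 − 8.1) × 0.5 = 21.5 × 0.5 = 10.75 DD.
Night half: max(0, 12.6 − 8.1) × 0.5 = 4.5 × 0.5 = 2.25 DD.
Per 24 h: 13.00 DD/day.
Duration = 53 / 13.00 = 4.077 ≈ 4.1 days.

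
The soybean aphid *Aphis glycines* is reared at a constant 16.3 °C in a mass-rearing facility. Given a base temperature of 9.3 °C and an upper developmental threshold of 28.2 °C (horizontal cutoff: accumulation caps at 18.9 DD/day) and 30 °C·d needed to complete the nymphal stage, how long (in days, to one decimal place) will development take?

Daily accumulation = 16.3 − 9.3 = 7.0 DD/day.
Duration = 30 / 7.0 = 4.286 ≈ 4.3 days.

4.3 days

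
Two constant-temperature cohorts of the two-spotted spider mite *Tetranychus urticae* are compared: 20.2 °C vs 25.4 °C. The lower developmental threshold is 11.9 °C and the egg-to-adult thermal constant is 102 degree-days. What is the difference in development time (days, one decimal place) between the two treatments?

At 20.2 °C: 102 / (20.2 − 11.9) = 102 / 8.3 = 12.289 d.
At 25.4 °C: 102 / (25.4 − 11.9) = 102 / 13.5 = 7.556 d.
Difference = |12.289 − 7.556| = 4.734 ≈ 4.7 days.

4.7 days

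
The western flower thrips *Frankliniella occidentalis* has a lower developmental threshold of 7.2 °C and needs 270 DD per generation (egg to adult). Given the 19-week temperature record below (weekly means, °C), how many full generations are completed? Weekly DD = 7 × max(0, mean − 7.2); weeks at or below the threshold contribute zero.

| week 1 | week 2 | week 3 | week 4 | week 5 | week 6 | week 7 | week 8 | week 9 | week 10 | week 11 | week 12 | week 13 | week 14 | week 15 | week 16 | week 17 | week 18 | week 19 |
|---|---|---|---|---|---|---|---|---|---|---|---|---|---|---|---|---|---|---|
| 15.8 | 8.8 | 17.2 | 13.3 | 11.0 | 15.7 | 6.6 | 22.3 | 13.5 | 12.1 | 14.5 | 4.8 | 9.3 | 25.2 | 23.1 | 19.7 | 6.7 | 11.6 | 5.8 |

Weekly DD (7 × max(0, T̄ − 7.2)): 60.2, 11.2, 70.0, 42.7, 26.6, 59.5, 0.0, 105.7, 44.1, 34.3, 51.1, 0.0, 14.7, 126.0, 111.3, 87.5, 0.0, 30.8, 0.0.
Season total = 875.7 DD.
Complete generations = ⌊875.7 / 270⌋ = 3.

3 generations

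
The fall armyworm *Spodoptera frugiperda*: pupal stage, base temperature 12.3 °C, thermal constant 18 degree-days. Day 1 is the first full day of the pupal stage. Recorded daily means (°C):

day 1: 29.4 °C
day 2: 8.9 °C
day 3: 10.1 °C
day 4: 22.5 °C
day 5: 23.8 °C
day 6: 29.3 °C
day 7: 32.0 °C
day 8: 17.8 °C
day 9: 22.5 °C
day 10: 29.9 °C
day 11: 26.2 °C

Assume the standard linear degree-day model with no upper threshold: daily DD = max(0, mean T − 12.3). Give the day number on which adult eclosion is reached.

day 4

Daily DD above 12.3 °C: 17.1, 0.0, 0.0, 10.2, 11.5, 17.0, 19.7, 5.5, 10.2, 17.6, 13.9.
Cumulative: 17.1, 17.1, 17.1, 27.3, 38.8, 55.8, 75.5, 81.0, 91.2, 108.8, 122.7.
The total first reaches 18 DD on day 4.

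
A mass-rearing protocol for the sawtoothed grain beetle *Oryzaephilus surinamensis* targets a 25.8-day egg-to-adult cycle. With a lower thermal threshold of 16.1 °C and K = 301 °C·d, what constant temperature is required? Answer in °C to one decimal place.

27.8 °C

Required daily accumulation = 301 / 25.8 = 11.667 DD/day.
T = T_base + 11.667 = 16.1 + 11.667 = 27.767 ≈ 27.8 °C.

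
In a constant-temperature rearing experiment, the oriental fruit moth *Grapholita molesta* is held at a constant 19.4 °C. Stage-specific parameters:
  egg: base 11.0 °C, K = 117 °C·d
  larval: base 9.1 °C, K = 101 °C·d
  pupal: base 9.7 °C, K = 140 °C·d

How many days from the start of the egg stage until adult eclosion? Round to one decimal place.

egg: 117 / (19.4 − 11.0) = 117 / 8.4 = 13.929 d.
larval: 101 / (19.4 − 9.1) = 101 / 10.3 = 9.806 d.
pupal: 140 / (19.4 − 9.7) = 140 / 9.7 = 14.433 d.
Sum = 38.167 ≈ 38.2 days.

38.2 days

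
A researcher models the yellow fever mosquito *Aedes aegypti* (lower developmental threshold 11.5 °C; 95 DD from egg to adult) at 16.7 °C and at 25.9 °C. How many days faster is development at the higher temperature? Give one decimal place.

At 16.7 °C: 95 / (16.7 − 11.5) = 95 / 5.2 = 18.269 d.
At 25.9 °C: 95 / (25.9 − 11.5) = 95 / 14.4 = 6.597 d.
Difference = |18.269 − 6.597| = 11.672 ≈ 11.7 days.

11.7 days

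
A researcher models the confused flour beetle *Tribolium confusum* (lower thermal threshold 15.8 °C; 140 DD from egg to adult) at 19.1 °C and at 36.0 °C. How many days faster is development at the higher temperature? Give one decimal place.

35.5 days

At 19.1 °C: 140 / (19.1 − 15.8) = 140 / 3.3 = 42.424 d.
At 36.0 °C: 140 / (36.0 − 15.8) = 140 / 20.2 = 6.931 d.
Difference = |42.424 − 6.931| = 35.494 ≈ 35.5 days.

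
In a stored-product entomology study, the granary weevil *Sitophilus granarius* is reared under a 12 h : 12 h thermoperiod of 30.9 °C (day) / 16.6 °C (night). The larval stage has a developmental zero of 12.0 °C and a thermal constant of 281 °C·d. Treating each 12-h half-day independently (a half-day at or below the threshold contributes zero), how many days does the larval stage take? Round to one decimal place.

23.9 days

Day half: max(0, 30.9 − 12.0) × 0.5 = 18.9 × 0.5 = 9.45 DD.
Night half: max(0, 16.6 − 12.0) × 0.5 = 4.6 × 0.5 = 2.30 DD.
Per 24 h: 11.75 DD/day.
Duration = 281 / 11.75 = 23.915 ≈ 23.9 days.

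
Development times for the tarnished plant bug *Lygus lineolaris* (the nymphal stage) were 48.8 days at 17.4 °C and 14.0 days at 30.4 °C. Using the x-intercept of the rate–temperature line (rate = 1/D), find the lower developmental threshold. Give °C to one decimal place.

12.2 °C

Linear rate model ⇒ the product D·(T − T_b) is constant across temperatures.
48.8·(17.4 − T_b) = 14.0·(30.4 − T_b)
T_b = (48.8·17.4 − 14.0·30.4) / (48.8 − 14.0) = 423.52 / 34.8 = 12.170 °C ≈ 12.2 °C.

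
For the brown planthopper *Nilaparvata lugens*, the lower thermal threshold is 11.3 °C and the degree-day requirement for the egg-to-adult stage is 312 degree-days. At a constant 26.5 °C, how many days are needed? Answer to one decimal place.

20.5 days

Daily accumulation = 26.5 − 11.3 = 15.2 DD/day.
Duration = 312 / 15.2 = 20.526 ≈ 20.5 days.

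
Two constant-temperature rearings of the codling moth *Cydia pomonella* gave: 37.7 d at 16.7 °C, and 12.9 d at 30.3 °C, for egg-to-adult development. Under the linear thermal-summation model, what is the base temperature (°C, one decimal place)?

Under the model K = D·(T − T_b), so D₁·(T₁ − T_b) = D₂·(T₂ − T_b).
37.7·(16.7 − T_b) = 12.9·(30.3 − T_b)
T_b = (37.7·16.7 − 12.9·30.3) / (37.7 − 12.9) = 238.72 / 24.8 = 9.626 °C ≈ 9.6 °C.

9.6 °C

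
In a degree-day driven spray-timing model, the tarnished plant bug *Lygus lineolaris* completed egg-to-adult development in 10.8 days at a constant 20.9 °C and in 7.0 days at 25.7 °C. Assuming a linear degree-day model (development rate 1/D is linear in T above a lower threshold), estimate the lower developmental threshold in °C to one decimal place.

12.1 °C

Equal thermal constants: D₁(T₁ − T_b) = D₂(T₂ − T_b).
10.8·(20.9 − T_b) = 7.0·(25.7 − T_b)
T_b = (10.8·20.9 − 7.0·25.7) / (10.8 − 7.0) = 45.82 / 3.8 = 12.058 °C ≈ 12.1 °C.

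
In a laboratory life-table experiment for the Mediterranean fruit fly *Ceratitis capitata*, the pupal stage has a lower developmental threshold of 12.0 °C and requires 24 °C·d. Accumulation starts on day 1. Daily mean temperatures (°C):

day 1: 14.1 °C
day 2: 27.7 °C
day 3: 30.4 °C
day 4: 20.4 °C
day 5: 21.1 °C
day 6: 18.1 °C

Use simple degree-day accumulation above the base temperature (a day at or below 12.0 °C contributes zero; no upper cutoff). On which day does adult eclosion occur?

Daily DD above 12.0 °C: 2.1, 15.7, 18.4, 8.4, 9.1, 6.1.
Cumulative: 2.1, 17.8, 36.2, 44.6, 53.7, 59.8.
The total first reaches 24 DD on day 3.

day 3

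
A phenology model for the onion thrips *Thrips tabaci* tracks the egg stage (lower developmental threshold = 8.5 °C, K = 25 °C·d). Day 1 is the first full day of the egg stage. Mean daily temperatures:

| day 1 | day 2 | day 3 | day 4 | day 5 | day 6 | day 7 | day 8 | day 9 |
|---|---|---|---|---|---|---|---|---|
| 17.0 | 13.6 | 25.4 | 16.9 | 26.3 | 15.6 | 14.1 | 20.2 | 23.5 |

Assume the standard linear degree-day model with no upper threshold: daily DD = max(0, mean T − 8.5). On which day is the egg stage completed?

Daily DD above 8.5 °C: 8.5, 5.1, 16.9, 8.4, 17.8, 7.1, 5.6, 11.7, 15.0.
Cumulative: 8.5, 13.6, 30.5, 38.9, 56.7, 63.8, 69.4, 81.1, 96.1.
The total first reaches 25 DD on day 3.

day 3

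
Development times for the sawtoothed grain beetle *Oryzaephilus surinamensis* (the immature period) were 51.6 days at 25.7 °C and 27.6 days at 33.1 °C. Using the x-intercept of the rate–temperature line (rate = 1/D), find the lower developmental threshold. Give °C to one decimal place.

Equal thermal constants: D₁(T₁ − T_b) = D₂(T₂ − T_b).
51.6·(25.7 − T_b) = 27.6·(33.1 − T_b)
T_b = (51.6·25.7 − 27.6·33.1) / (51.6 − 27.6) = 412.56 / 24.0 = 17.190 °C ≈ 17.2 °C.

17.2 °C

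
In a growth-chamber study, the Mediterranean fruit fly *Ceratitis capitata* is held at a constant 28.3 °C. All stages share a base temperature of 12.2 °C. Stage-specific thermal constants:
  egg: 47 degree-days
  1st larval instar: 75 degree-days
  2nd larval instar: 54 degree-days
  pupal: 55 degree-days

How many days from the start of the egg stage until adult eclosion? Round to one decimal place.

Daily accumulation at 28.3 °C = 28.3 − 12.2 = 16.1 DD/day.
Total K = 47 + 75 + 54 + 55 = 231 DD.
Total duration = 231 / 16.1 = 14.348 ≈ 14.3 days.

14.3 days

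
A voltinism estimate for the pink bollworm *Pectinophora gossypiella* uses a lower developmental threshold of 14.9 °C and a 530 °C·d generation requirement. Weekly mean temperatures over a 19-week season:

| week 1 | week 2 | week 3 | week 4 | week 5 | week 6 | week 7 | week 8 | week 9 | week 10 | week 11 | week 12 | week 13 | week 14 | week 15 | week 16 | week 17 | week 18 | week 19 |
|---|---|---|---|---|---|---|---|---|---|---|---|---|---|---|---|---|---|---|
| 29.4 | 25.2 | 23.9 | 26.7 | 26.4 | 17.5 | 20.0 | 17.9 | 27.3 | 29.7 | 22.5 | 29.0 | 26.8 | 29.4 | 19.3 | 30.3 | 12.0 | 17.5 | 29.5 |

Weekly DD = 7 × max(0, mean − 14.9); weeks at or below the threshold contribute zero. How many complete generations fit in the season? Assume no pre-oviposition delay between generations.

Weekly DD (7 × max(0, T̄ − 14.9)): 101.5, 72.1, 63.0, 82.6, 80.5, 18.2, 35.7, 21.0, 86.8, 103.6, 53.2, 98.7, 83.3, 101.5, 30.8, 107.8, 0.0, 18.2, 102.2.
Season total = 1260.7 DD.
Complete generations = ⌊1260.7 / 530⌋ = 2.

2 generations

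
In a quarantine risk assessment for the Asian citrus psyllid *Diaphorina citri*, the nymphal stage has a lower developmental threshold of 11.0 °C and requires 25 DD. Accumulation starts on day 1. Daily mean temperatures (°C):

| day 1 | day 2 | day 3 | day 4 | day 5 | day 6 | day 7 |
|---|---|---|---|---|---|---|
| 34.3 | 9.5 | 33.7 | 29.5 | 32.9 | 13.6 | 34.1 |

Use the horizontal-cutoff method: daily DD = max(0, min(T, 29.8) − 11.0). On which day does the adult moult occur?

Daily DD above 11.0 °C (capped at 18.8): 18.8, 0.0, 18.8, 18.5, 18.8, 2.6, 18.8.
Cumulative: 18.8, 18.8, 37.6, 56.1, 74.9, 77.5, 96.3.
The total first reaches 25 DD on day 3.

day 3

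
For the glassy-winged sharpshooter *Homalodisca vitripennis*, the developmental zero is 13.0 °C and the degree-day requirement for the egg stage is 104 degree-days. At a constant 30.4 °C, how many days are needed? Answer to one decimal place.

6.0 days

Daily accumulation = 30.4 − 13.0 = 17.4 DD/day.
Duration = 104 / 17.4 = 5.977 ≈ 6.0 days.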